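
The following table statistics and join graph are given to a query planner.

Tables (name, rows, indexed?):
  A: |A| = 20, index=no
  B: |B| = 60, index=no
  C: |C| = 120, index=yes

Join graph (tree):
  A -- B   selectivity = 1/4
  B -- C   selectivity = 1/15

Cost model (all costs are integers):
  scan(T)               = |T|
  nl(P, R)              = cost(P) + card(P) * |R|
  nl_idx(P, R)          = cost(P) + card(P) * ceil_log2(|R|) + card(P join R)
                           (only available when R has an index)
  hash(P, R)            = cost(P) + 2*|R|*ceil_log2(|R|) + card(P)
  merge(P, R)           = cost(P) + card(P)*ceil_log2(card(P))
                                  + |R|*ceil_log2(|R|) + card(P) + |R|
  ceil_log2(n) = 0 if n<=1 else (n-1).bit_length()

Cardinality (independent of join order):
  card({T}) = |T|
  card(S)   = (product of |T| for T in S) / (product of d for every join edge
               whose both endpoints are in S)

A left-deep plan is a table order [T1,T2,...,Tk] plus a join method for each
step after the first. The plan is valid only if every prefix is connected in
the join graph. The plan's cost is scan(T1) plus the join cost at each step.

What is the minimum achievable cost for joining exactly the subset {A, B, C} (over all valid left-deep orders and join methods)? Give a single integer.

1640

Selinger DP over subsets of {A,B,C}:
  {A}: scan cost=20, card=20
  {B}: scan cost=60, card=60
  {C}: scan cost=120, card=120
  {AB}: card=300; try (A,hash)→320, (B,merge)→560, (A,merge)→600, (B,hash)→760, (B,nl)→1220, (A,nl)→1260; best=320 via (A,hash)
  {BC}: card=480; try (C,nl_idx)→960, (B,hash)→960, (C,merge)→1440, (B,merge)→1500, (C,hash)→1800, (C,nl)→7260 …(+1); best=960 via (C,nl_idx)
  {ABC}: card=2400; try (A,hash)→1640, (C,hash)→2300, (C,merge)→4280, (C,nl_idx)→4820, (A,merge)→5880, (A,nl)→10560 …(+1); best=1640 via (A,hash)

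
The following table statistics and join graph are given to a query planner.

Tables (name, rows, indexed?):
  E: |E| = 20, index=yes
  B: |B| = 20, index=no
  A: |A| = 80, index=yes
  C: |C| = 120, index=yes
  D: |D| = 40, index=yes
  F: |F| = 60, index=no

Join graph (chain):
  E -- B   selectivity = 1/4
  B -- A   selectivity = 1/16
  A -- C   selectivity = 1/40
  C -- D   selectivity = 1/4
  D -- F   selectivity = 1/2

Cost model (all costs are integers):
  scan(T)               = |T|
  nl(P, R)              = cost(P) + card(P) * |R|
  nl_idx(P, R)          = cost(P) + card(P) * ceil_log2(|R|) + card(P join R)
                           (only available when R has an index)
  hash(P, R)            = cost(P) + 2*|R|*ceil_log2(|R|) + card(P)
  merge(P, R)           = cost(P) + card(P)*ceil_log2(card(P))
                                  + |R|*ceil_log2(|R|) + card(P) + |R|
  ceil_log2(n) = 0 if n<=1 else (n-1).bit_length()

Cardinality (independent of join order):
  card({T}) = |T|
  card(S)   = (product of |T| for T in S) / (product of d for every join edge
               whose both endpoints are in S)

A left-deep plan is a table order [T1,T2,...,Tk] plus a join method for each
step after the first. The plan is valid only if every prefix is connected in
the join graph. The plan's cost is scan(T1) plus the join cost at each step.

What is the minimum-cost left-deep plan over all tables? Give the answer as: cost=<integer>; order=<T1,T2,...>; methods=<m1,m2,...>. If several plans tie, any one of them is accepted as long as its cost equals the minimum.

Selinger DP (subsets sized 1..n):
  {E}: scan cost=20, card=20
  {B}: scan cost=20, card=20
  {A}: scan cost=80, card=80
  {C}: scan cost=120, card=120
  {D}: scan cost=40, card=40
  {F}: scan cost=60, card=60
  {BE}: card=100; try (E,nl_idx)→220, (E,hash)→240, (B,hash)→240, (E,merge)→260, (B,merge)→260, (E,nl)→420 …(+1); best=220 via (E,nl_idx)
  {AB}: card=100; try (A,nl_idx)→260, (B,hash)→360, (A,merge)→780, (B,merge)→840, (A,hash)→1160, (A,nl)→1620 …(+1); best=260 via (A,nl_idx)
  {AC}: card=240; try (C,nl_idx)→880, (A,nl_idx)→1200, (A,hash)→1360, (C,merge)→1680, (A,merge)→1720, (C,hash)→1840 …(+2); best=880 via (C,nl_idx)
  {CD}: card=1200; try (D,hash)→720, (C,merge)→1280, (D,merge)→1360, (C,nl_idx)→1520, (C,hash)→1760, (D,nl_idx)→2040 …(+2); best=720 via (D,hash)
  {DF}: card=1200; try (D,hash)→600, (F,merge)→740, (D,merge)→760, (F,hash)→800, (D,nl_idx)→1620, (F,nl)→2440 …(+1); best=600 via (D,hash)
  {ABE}: card=500; try (E,hash)→560, (E,merge)→1180, (E,nl_idx)→1260, (A,nl_idx)→1420, (A,hash)→1440, (A,merge)→1660 …(+2); best=560 via (E,hash)
  {ABC}: card=300; try (C,nl_idx)→1260, (B,hash)→1320, (C,merge)→2020, (C,hash)→2040, (B,merge)→3160, (B,nl)→5680 …(+1); best=1260 via (C,nl_idx)
  {ACD}: card=2400; try (D,hash)→1600, (A,hash)→3040, (D,merge)→3320, (D,nl_idx)→4720, (D,nl)→10480, (A,nl_idx)→11520 …(+2); best=1600 via (D,hash)
  {CDF}: card=36000; try (F,hash)→2640, (C,hash)→3480, (F,merge)→15540, (C,merge)→15960, (C,nl_idx)→45000, (F,nl)→72720 …(+1); best=2640 via (F,hash)
  {ABCE}: card=1500; try (E,hash)→1760, (C,hash)→2740, (E,nl_idx)→4260, (E,merge)→4380, (C,nl_idx)→5560, (C,merge)→6520 …(+2); best=1760 via (E,hash)
  {ABCD}: card=3000; try (D,hash)→2040, (B,hash)→4200, (D,merge)→4540, (D,nl_idx)→6060, (D,nl)→13260, (B,merge)→32920 …(+1); best=2040 via (D,hash)
  {ACDF}: card=72000; try (F,hash)→4720, (F,merge)→33220, (A,hash)→39760, (F,nl)→145600, (A,nl_idx)→326640, (A,merge)→615280 …(+1); best=4720 via (F,hash)
  {ABCDE}: card=15000; try (D,hash)→3740, (E,hash)→5240, (D,merge)→20040, (D,nl_idx)→25760, (E,nl_idx)→32040, (E,merge)→41160 …(+2); best=3740 via (D,hash)
  {ABCDF}: card=90000; try (F,hash)→5760, (F,merge)→41460, (B,hash)→76920, (F,nl)→182040, (B,merge)→1300840, (B,nl)→1444720; best=5760 via (F,hash)
  {ABCDEF}: card=450000; try (F,hash)→19460, (E,hash)→95960, (F,merge)→229160, (F,nl)→903740, (E,nl_idx)→905760, (E,merge)→1625880 …(+1); best=19460 via (F,hash)

cost=19460; order=B,A,C,E,D,F; methods=nl_idx,nl_idx,hash,hash,hash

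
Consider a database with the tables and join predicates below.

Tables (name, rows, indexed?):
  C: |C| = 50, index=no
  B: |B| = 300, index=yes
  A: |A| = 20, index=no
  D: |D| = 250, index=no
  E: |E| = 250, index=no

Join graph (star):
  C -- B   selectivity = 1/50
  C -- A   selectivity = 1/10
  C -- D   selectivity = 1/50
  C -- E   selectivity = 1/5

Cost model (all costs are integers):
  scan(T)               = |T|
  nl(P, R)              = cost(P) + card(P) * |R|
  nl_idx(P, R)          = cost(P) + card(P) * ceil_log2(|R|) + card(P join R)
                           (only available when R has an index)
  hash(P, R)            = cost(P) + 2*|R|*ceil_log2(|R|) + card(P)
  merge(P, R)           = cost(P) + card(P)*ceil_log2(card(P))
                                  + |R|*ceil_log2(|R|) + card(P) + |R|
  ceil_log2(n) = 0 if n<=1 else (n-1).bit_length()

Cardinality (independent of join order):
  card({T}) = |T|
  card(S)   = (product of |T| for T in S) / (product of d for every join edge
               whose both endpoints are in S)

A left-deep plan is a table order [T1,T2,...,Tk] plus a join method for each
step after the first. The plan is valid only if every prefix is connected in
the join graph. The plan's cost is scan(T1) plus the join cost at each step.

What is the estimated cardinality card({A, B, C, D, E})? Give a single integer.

150000

Tables in S: A(20), B(300), C(50), D(250), E(250)
Edges inside S: C-B(d=50), C-A(d=10), C-D(d=50), C-E(d=5)
numerator = 20 * 300 * 50 * 250 * 250 = 18750000000
denominator = 50 * 10 * 50 * 5 = 125000
card(S) = 18750000000 / 125000 = 150000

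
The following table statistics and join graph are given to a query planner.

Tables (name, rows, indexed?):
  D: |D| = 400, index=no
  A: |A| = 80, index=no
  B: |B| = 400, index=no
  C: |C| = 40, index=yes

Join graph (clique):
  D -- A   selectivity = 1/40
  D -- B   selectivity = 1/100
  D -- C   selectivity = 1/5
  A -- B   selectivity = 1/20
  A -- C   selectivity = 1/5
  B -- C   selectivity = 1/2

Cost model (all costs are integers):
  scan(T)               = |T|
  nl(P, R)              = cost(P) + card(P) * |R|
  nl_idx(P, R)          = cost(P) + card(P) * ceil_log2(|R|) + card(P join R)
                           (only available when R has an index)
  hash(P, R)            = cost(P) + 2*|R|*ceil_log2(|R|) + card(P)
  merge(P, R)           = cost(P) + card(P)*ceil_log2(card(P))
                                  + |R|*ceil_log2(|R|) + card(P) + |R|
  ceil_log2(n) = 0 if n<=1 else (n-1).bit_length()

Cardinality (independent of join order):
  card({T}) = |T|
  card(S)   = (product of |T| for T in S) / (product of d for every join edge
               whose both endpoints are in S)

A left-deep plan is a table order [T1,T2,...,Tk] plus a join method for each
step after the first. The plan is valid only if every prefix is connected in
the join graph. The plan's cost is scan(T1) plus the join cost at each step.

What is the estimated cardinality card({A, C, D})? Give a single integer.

1280

Tables in S: A(80), C(40), D(400)
Edges inside S: D-A(d=40), D-C(d=5), A-C(d=5)
numerator = 80 * 40 * 400 = 1280000
denominator = 40 * 5 * 5 = 1000
card(S) = 1280000 / 1000 = 1280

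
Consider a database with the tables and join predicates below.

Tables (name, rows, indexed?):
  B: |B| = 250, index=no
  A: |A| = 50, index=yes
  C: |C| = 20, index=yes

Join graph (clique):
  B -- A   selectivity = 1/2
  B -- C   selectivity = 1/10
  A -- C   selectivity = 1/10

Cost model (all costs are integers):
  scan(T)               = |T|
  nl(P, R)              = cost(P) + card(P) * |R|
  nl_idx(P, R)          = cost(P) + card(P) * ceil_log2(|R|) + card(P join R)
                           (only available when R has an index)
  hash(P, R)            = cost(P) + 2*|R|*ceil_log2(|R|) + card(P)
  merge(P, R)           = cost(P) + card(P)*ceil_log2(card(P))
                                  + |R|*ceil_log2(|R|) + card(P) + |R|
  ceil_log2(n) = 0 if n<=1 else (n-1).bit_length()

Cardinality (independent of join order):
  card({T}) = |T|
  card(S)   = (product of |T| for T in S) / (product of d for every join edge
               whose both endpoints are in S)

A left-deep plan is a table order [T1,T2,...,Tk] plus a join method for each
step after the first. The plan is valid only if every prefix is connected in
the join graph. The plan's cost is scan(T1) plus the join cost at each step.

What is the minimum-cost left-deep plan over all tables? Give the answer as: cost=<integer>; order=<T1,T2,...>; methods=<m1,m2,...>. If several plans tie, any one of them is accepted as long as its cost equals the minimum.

cost=1800; order=B,C,A; methods=hash,hash

Selinger DP (subsets sized 1..n):
  {B}: scan cost=250, card=250
  {A}: scan cost=50, card=50
  {C}: scan cost=20, card=20
  {AB}: card=6250; try (A,hash)→1100, (B,merge)→2650, (A,merge)→2850, (B,hash)→4100, (A,nl_idx)→8000, (B,nl)→12550 …(+1); best=1100 via (A,hash)
  {BC}: card=500; try (C,hash)→700, (C,nl_idx)→2000, (B,merge)→2390, (C,merge)→2620, (B,hash)→4040, (B,nl)→5020 …(+1); best=700 via (C,hash)
  {AC}: card=100; try (A,nl_idx)→240, (C,hash)→300, (C,nl_idx)→400, (A,merge)→490, (C,merge)→520, (A,hash)→640 …(+2); best=240 via (A,nl_idx)
  {ABC}: card=1250; try (A,hash)→1800, (B,merge)→3290, (B,hash)→4340, (A,nl_idx)→4950, (A,merge)→6050, (C,hash)→7550 …(+5); best=1800 via (A,hash)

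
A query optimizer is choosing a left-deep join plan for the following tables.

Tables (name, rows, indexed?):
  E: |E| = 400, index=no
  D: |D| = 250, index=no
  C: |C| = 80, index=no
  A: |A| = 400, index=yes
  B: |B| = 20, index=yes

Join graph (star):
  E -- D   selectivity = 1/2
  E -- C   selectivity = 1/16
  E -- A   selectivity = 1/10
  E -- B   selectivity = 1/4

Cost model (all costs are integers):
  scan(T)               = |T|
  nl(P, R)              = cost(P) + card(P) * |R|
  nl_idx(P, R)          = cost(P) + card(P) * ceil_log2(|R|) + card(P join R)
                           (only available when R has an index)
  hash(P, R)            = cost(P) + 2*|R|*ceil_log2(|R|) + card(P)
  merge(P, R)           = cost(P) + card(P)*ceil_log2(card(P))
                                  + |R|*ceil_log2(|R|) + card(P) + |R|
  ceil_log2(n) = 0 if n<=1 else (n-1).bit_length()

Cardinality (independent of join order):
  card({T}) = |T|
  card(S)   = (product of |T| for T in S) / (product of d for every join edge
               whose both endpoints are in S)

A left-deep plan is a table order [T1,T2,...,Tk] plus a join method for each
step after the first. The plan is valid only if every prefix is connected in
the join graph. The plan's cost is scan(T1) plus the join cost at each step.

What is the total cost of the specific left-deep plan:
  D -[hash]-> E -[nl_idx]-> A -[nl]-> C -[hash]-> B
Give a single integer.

step 1: scan D: cost=250, card=250
step 2: join E via hash
    card(P join E) = 250*400/(2) = 50000
    cost = 250 + 2*400*9 + 250 = 7700
step 3: join A via nl_idx
    card(P join A) = 50000*400/(10) = 2000000
    cost = 7700 + 50000*9 + 2000000 = 2457700
step 4: join C via nl
    card(P join C) = 2000000*80/(16) = 10000000
    cost = 2457700 + 2000000*80 = 162457700
step 5: join B via hash
    card(P join B) = 10000000*20/(4) = 50000000
    cost = 162457700 + 2*20*5 + 10000000 = 172457900

172457900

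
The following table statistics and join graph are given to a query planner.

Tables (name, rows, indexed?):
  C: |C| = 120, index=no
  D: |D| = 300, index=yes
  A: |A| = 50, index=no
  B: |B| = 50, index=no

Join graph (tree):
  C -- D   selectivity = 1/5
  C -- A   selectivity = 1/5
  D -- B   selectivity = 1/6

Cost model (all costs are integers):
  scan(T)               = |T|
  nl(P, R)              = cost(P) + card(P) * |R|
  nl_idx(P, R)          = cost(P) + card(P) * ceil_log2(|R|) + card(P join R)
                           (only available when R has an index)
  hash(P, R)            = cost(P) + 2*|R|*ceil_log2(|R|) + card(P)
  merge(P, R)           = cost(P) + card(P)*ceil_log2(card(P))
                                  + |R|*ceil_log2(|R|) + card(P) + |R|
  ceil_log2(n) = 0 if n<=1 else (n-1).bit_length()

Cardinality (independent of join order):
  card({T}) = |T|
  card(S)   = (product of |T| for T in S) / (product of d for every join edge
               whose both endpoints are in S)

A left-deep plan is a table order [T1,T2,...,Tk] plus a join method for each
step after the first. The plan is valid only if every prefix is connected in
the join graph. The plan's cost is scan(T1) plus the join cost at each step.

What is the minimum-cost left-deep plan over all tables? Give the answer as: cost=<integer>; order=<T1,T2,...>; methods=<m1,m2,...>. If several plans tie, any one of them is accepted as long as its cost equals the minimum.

cost=65980; order=D,B,C,A; methods=hash,hash,hash

Selinger DP (subsets sized 1..n):
  {C}: scan cost=120, card=120
  {D}: scan cost=300, card=300
  {A}: scan cost=50, card=50
  {B}: scan cost=50, card=50
  {CD}: card=7200; try (C,hash)→2280, (D,merge)→4080, (C,merge)→4260, (D,hash)→5640, (D,nl_idx)→8400, (D,nl)→36120 …(+1); best=2280 via (C,hash)
  {AC}: card=1200; try (A,hash)→840, (C,merge)→1360, (A,merge)→1430, (C,hash)→1780, (C,nl)→6050, (A,nl)→6120; best=840 via (A,hash)
  {BD}: card=2500; try (B,hash)→1200, (D,nl_idx)→3000, (D,merge)→3400, (B,merge)→3650, (D,hash)→5500, (D,nl)→15050 …(+1); best=1200 via (B,hash)
  {ACD}: card=72000; try (D,hash)→7440, (A,hash)→10080, (D,merge)→18240, (D,nl_idx)→83640, (A,merge)→103430, (D,nl)→360840 …(+1); best=7440 via (D,hash)
  {BCD}: card=60000; try (C,hash)→5380, (B,hash)→10080, (C,merge)→34660, (B,merge)→103430, (C,nl)→301200, (B,nl)→362280; best=5380 via (C,hash)
  {ABCD}: card=600000; try (A,hash)→65980, (B,hash)→80040, (A,merge)→1025730, (B,merge)→1303790, (A,nl)→3005380, (B,nl)→3607440; best=65980 via (A,hash)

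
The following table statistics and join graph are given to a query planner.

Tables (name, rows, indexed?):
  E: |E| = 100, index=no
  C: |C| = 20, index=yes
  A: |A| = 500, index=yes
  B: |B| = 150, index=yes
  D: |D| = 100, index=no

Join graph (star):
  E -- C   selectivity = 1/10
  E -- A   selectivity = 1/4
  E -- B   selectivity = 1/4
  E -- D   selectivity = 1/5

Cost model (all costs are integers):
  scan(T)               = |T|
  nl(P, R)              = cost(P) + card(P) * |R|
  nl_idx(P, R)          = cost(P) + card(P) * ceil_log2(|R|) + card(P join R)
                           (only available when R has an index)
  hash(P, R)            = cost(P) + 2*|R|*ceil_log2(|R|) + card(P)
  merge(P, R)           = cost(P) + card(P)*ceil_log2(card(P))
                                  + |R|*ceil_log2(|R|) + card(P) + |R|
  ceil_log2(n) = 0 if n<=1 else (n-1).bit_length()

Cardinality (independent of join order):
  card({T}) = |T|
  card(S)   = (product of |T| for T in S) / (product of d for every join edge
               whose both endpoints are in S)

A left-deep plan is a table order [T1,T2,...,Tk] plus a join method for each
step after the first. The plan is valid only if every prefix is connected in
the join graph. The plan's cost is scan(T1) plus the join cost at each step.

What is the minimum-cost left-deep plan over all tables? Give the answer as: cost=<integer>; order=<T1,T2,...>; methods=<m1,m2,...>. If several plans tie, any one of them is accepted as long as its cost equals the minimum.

cost=167400; order=E,C,D,B,A; methods=hash,hash,hash,hash

Selinger DP (subsets sized 1..n):
  {E}: scan cost=100, card=100
  {C}: scan cost=20, card=20
  {A}: scan cost=500, card=500
  {B}: scan cost=150, card=150
  {D}: scan cost=100, card=100
  {CE}: card=200; try (C,hash)→400, (C,nl_idx)→800, (E,merge)→940, (C,merge)→1020, (E,hash)→1440, (E,nl)→2020 …(+1); best=400 via (C,hash)
  {AE}: card=12500; try (E,hash)→2400, (A,merge)→5900, (E,merge)→6300, (A,hash)→9200, (A,nl_idx)→13500, (A,nl)→50100 …(+1); best=2400 via (E,hash)
  {BE}: card=3750; try (E,hash)→1700, (B,merge)→2250, (E,merge)→2300, (B,hash)→2600, (B,nl_idx)→4650, (B,nl)→15100 …(+1); best=1700 via (E,hash)
  {DE}: card=2000; try (E,hash)→1600, (D,hash)→1600, (E,merge)→1700, (D,merge)→1700, (E,nl)→10100, (D,nl)→10100; best=1600 via (E,hash)
  {ACE}: card=25000; try (A,merge)→7200, (A,hash)→9600, (C,hash)→15100, (A,nl_idx)→27200, (C,nl_idx)→89900, (A,nl)→100400 …(+2); best=7200 via (A,merge)
  {BCE}: card=7500; try (B,hash)→3000, (B,merge)→3550, (C,hash)→5650, (B,nl_idx)→9500, (C,nl_idx)→27950, (B,nl)→30400 …(+2); best=3000 via (B,hash)
  {CDE}: card=4000; try (D,hash)→2000, (D,merge)→3000, (C,hash)→3800, (C,nl_idx)→15600, (D,nl)→20400, (C,merge)→25720 …(+1); best=2000 via (D,hash)
  {ABE}: card=468750; try (A,hash)→14450, (B,hash)→17300, (A,merge)→55450, (B,merge)→191250, (A,nl_idx)→504200, (B,nl_idx)→571150 …(+2); best=14450 via (A,hash)
  {ADE}: card=250000; try (A,hash)→12600, (D,hash)→16300, (A,merge)→30600, (D,merge)→190700, (A,nl_idx)→269600, (A,nl)→1001600 …(+1); best=12600 via (A,hash)
  {BDE}: card=75000; try (B,hash)→6000, (D,hash)→6850, (B,merge)→26950, (D,merge)→51250, (B,nl_idx)→92600, (B,nl)→301600 …(+1); best=6000 via (B,hash)
  {ABCE}: card=937500; try (A,hash)→19500, (B,hash)→34600, (A,merge)→113000, (B,merge)→408550, (C,hash)→483400, (A,nl_idx)→1008000 …(+6); best=19500 via (A,hash)
  {ACDE}: card=500000; try (A,hash)→15000, (D,hash)→33600, (A,merge)→59000, (C,hash)→262800, (D,merge)→408000, (A,nl_idx)→538000 …(+5); best=15000 via (A,hash)
  {BCDE}: card=150000; try (B,hash)→8400, (D,hash)→11900, (B,merge)→55350, (C,hash)→81200, (D,merge)→108800, (B,nl_idx)→184000 …(+5); best=8400 via (B,hash)
  {ABDE}: card=9375000; try (A,hash)→90000, (B,hash)→265000, (D,hash)→484600, (A,merge)→1361000, (B,merge)→4763950, (D,merge)→9390250 …(+5); best=90000 via (A,hash)
  {ABCDE}: card=18750000; try (A,hash)→167400, (B,hash)→517400, (D,hash)→958400, (A,merge)→2863400, (C,hash)→9465200, (B,merge)→10016350 …(+9); best=167400 via (A,hash)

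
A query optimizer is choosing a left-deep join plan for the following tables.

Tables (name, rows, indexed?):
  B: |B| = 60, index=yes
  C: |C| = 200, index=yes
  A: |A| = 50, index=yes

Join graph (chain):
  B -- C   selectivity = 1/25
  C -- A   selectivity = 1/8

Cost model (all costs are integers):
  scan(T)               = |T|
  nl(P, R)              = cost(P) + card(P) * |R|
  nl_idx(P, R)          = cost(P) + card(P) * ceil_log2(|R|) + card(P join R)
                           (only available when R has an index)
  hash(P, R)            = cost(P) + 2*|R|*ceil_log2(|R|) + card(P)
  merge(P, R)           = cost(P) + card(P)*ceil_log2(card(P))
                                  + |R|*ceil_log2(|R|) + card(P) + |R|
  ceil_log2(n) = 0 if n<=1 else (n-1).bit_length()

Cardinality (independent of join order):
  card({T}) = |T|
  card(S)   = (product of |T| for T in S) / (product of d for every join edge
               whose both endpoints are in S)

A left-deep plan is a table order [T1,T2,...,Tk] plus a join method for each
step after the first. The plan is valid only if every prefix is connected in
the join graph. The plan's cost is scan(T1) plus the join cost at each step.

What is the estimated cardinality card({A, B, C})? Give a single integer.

Tables in S: A(50), B(60), C(200)
Edges inside S: B-C(d=25), C-A(d=8)
numerator = 50 * 60 * 200 = 600000
denominator = 25 * 8 = 200
card(S) = 600000 / 200 = 3000

3000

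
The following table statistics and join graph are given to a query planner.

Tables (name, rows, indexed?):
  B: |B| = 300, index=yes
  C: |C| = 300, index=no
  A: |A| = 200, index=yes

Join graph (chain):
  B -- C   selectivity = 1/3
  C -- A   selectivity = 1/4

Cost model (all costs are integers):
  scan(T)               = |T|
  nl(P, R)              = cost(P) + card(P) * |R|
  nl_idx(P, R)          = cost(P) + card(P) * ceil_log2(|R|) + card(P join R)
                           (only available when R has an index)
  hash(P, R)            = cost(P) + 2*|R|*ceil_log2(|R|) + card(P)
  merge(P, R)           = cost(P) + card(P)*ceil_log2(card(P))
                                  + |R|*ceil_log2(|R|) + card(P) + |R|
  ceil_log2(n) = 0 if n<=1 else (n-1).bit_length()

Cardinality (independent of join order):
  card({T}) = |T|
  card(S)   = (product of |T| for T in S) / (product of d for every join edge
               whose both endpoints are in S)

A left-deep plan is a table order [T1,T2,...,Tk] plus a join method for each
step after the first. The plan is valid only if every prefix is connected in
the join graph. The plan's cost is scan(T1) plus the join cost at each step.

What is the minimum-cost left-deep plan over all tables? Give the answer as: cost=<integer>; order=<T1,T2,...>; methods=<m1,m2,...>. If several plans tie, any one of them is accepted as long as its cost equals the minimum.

cost=24200; order=C,A,B; methods=hash,hash

Selinger DP (subsets sized 1..n):
  {B}: scan cost=300, card=300
  {C}: scan cost=300, card=300
  {A}: scan cost=200, card=200
  {BC}: card=30000; try (C,hash)→6000, (B,hash)→6000, (C,merge)→6300, (B,merge)→6300, (B,nl_idx)→33000, (C,nl)→90300 …(+1); best=6000 via (C,hash)
  {AC}: card=15000; try (A,hash)→3800, (C,merge)→5000, (A,merge)→5100, (C,hash)→5800, (A,nl_idx)→17700, (C,nl)→60200 …(+1); best=3800 via (A,hash)
  {ABC}: card=1500000; try (B,hash)→24200, (A,hash)→39200, (B,merge)→231800, (A,merge)→487800, (B,nl_idx)→1638800, (A,nl_idx)→1746000 …(+2); best=24200 via (B,hash)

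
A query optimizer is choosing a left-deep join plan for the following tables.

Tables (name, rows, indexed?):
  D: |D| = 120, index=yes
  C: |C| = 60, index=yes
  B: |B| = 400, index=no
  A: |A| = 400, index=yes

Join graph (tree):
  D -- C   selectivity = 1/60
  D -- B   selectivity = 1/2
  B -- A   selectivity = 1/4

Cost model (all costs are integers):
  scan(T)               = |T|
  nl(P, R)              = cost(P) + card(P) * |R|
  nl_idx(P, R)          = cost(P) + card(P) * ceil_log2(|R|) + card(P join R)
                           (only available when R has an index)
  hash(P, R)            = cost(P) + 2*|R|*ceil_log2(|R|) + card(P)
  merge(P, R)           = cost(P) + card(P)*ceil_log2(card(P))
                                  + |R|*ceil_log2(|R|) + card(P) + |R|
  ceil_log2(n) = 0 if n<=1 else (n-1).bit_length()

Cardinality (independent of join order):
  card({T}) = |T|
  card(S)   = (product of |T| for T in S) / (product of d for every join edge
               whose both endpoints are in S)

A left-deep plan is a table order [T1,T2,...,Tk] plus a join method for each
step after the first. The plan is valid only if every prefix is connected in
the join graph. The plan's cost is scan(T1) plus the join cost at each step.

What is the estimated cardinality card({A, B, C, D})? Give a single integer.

Tables in S: A(400), B(400), C(60), D(120)
Edges inside S: D-C(d=60), D-B(d=2), B-A(d=4)
numerator = 400 * 400 * 60 * 120 = 1152000000
denominator = 60 * 2 * 4 = 480
card(S) = 1152000000 / 480 = 2400000

2400000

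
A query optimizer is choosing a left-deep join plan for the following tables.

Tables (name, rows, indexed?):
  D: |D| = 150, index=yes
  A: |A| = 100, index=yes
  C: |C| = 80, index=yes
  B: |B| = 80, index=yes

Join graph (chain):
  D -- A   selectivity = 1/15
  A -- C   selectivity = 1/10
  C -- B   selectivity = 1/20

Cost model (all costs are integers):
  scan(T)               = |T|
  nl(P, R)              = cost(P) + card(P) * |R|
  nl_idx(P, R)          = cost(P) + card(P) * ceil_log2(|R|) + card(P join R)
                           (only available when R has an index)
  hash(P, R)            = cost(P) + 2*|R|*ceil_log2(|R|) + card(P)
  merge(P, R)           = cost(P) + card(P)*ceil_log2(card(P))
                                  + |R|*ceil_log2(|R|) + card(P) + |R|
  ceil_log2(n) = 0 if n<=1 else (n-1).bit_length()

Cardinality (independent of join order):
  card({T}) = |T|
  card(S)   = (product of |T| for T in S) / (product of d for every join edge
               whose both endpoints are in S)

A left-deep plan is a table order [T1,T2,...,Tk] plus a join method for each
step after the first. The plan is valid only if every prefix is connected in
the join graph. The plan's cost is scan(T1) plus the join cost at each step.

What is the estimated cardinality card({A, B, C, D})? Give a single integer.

Tables in S: A(100), B(80), C(80), D(150)
Edges inside S: D-A(d=15), A-C(d=10), C-B(d=20)
numerator = 100 * 80 * 80 * 150 = 96000000
denominator = 15 * 10 * 20 = 3000
card(S) = 96000000 / 3000 = 32000

32000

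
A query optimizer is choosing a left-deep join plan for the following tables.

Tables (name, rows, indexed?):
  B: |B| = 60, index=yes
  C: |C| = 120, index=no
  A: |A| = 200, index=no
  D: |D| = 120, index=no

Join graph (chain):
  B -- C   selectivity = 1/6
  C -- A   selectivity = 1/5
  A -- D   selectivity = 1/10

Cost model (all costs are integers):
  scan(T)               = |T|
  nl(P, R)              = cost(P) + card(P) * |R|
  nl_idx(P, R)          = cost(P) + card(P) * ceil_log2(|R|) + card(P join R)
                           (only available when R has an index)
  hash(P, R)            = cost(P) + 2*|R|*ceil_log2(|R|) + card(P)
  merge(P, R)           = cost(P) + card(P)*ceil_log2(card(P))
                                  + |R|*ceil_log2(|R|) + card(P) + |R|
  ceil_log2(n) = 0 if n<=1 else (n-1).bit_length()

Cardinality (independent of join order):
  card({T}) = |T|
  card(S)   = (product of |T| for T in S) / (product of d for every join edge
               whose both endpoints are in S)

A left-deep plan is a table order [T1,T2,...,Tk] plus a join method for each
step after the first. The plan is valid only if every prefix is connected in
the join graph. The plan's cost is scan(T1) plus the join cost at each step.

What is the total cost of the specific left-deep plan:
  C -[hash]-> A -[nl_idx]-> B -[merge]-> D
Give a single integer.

step 1: scan C: cost=120, card=120
step 2: join A via hash
    card(P join A) = 120*200/(5) = 4800
    cost = 120 + 2*200*8 + 120 = 3440
step 3: join B via nl_idx
    card(P join B) = 4800*60/(6) = 48000
    cost = 3440 + 4800*6 + 48000 = 80240
step 4: join D via merge
    card(P join D) = 48000*120/(10) = 576000
    cost = 80240 + 48000*16 + 120*7 + 48000 + 120 = 897200

897200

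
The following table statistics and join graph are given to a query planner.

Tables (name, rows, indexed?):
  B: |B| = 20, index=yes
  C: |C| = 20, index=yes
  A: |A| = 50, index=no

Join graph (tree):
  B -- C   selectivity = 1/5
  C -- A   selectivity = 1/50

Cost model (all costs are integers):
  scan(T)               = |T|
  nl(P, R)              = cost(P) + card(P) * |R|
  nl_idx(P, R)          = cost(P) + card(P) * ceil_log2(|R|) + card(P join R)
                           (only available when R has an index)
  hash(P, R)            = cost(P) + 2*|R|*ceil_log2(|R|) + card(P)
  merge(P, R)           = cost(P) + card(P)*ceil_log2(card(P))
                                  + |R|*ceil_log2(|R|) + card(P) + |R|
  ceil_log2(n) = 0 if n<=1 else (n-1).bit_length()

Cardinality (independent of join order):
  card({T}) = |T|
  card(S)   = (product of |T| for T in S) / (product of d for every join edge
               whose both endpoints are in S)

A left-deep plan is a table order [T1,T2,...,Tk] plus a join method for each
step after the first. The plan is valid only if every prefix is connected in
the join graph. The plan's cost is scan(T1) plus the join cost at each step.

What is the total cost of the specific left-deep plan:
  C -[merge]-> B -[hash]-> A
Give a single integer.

940

step 1: scan C: cost=20, card=20
step 2: join B via merge
    card(P join B) = 20*20/(5) = 80
    cost = 20 + 20*5 + 20*5 + 20 + 20 = 260
step 3: join A via hash
    card(P join A) = 80*50/(50) = 80
    cost = 260 + 2*50*6 + 80 = 940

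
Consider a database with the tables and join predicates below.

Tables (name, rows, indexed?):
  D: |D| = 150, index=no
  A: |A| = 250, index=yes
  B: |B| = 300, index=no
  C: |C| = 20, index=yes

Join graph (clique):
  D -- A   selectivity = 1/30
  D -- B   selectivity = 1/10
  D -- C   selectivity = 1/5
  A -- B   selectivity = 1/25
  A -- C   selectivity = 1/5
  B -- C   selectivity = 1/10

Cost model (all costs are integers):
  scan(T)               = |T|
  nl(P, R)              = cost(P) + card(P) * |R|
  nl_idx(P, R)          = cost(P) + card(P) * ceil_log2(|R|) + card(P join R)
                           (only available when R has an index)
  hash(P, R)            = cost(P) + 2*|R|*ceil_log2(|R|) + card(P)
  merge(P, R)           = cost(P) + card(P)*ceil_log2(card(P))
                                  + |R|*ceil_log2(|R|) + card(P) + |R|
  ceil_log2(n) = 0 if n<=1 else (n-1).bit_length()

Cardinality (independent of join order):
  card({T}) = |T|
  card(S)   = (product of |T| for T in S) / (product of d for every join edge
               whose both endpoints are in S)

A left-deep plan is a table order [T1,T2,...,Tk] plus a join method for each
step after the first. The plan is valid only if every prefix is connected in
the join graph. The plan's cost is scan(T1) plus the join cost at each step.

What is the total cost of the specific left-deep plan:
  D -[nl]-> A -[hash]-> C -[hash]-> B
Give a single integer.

step 1: scan D: cost=150, card=150
step 2: join A via nl
    card(P join A) = 150*250/(30) = 1250
    cost = 150 + 150*250 = 37650
step 3: join C via hash
    card(P join C) = 1250*20/(5*5) = 1000
    cost = 37650 + 2*20*5 + 1250 = 39100
step 4: join B via hash
    card(P join B) = 1000*300/(10*25*10) = 120
    cost = 39100 + 2*300*9 + 1000 = 45500

45500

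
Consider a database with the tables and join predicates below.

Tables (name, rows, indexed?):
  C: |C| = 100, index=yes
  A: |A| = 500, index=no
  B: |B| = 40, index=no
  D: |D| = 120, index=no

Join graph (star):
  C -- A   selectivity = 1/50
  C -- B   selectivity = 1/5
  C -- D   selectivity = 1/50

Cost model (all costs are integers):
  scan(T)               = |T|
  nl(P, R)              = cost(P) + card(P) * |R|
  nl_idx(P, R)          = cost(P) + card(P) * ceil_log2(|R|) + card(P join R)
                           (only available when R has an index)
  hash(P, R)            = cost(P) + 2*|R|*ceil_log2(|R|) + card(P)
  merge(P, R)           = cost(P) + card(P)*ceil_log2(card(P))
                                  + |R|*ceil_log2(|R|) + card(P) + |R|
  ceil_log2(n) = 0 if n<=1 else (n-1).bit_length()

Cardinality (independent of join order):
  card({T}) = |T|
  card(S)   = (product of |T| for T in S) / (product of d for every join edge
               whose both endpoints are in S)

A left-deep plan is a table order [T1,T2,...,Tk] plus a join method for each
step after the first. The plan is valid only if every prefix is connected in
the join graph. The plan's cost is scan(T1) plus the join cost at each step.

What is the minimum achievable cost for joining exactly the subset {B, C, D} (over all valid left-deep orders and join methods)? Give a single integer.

1920

Selinger DP over subsets of {B,C,D}:
  {C}: scan cost=100, card=100
  {B}: scan cost=40, card=40
  {D}: scan cost=120, card=120
  {BC}: card=800; try (B,hash)→680, (C,merge)→1120, (C,nl_idx)→1120, (B,merge)→1180, (C,hash)→1480, (C,nl)→4040 …(+1); best=680 via (B,hash)
  {CD}: card=240; try (C,nl_idx)→1200, (C,hash)→1640, (D,merge)→1860, (D,hash)→1880, (C,merge)→1880, (D,nl)→12100 …(+1); best=1200 via (C,nl_idx)
  {BCD}: card=1920; try (B,hash)→1920, (D,hash)→3160, (B,merge)→3640, (D,merge)→10440, (B,nl)→10800, (D,nl)→96680; best=1920 via (B,hash)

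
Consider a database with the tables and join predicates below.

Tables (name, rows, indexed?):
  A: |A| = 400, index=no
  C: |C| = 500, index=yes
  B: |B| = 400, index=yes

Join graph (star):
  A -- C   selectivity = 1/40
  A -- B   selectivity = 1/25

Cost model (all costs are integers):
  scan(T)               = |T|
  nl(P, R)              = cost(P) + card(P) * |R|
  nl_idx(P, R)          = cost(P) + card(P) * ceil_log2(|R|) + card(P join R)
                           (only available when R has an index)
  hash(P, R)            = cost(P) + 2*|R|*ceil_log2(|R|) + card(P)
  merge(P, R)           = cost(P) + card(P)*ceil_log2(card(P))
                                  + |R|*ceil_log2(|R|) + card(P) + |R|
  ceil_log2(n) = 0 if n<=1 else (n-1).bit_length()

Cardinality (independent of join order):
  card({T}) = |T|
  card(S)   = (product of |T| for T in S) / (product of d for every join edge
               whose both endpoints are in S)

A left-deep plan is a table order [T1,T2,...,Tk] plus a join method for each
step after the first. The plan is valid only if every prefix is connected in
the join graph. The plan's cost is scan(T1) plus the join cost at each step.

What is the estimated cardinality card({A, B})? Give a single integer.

Tables in S: A(400), B(400)
Edges inside S: A-B(d=25)
numerator = 400 * 400 = 160000
denominator = 25 = 25
card(S) = 160000 / 25 = 6400

6400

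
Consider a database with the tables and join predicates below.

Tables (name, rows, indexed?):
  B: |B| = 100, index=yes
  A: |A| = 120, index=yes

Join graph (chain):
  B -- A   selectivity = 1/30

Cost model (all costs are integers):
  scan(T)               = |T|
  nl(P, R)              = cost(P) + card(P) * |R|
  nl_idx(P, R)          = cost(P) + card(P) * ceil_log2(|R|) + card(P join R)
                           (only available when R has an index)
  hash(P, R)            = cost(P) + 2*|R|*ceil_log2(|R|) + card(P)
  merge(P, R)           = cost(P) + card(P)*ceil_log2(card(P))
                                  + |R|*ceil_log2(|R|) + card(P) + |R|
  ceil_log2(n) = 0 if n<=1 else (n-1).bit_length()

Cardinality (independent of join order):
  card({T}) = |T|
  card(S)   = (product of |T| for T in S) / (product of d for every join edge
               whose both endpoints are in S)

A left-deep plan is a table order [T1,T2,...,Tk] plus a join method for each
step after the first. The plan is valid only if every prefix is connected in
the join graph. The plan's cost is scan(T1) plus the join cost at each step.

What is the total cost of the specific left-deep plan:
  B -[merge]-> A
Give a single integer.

1860

step 1: scan B: cost=100, card=100
step 2: join A via merge
    card(P join A) = 100*120/(30) = 400
    cost = 100 + 100*7 + 120*7 + 100 + 120 = 1860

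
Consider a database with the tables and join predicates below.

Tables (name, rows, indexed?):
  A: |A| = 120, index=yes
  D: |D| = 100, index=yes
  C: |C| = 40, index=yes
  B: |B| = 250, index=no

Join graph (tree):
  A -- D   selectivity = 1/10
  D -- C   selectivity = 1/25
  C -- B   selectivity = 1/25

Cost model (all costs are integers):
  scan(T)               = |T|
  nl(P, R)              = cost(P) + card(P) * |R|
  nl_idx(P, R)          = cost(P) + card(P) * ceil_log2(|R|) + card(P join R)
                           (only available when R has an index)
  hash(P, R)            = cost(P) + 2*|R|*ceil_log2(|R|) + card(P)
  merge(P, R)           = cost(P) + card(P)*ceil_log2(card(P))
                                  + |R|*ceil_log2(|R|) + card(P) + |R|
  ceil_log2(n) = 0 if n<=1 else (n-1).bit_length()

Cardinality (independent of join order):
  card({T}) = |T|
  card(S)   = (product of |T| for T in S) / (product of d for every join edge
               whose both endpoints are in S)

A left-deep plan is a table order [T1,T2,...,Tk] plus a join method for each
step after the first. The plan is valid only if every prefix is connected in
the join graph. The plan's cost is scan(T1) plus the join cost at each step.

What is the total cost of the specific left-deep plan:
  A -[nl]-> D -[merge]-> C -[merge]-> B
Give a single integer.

step 1: scan A: cost=120, card=120
step 2: join D via nl
    card(P join D) = 120*100/(10) = 1200
    cost = 120 + 120*100 = 12120
step 3: join C via merge
    card(P join C) = 1200*40/(25) = 1920
    cost = 12120 + 1200*11 + 40*6 + 1200 + 40 = 26800
step 4: join B via merge
    card(P join B) = 1920*250/(25) = 19200
    cost = 26800 + 1920*11 + 250*8 + 1920 + 250 = 52090

52090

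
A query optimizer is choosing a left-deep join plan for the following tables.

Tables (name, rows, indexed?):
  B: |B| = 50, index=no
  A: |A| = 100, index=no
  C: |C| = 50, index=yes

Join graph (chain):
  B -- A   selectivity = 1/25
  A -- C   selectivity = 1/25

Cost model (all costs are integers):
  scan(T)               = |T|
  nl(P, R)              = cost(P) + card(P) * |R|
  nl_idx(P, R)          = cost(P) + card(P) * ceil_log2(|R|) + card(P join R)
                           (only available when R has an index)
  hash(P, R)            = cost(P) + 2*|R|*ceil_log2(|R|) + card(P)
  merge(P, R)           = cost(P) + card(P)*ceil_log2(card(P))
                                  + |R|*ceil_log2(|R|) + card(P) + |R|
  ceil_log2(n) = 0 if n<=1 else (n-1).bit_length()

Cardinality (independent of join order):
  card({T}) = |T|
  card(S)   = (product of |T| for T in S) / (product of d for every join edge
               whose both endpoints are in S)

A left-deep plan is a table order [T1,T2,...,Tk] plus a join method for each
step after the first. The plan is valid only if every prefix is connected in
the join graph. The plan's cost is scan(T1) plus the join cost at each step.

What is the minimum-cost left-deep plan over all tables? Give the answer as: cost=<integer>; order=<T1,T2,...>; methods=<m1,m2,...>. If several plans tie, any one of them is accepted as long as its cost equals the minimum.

cost=1600; order=A,B,C; methods=hash,hash

Selinger DP (subsets sized 1..n):
  {B}: scan cost=50, card=50
  {A}: scan cost=100, card=100
  {C}: scan cost=50, card=50
  {AB}: card=200; try (B,hash)→800, (A,merge)→1200, (B,merge)→1250, (A,hash)→1500, (A,nl)→5050, (B,nl)→5100; best=800 via (B,hash)
  {AC}: card=200; try (C,hash)→800, (C,nl_idx)→900, (A,merge)→1200, (C,merge)→1250, (A,hash)→1500, (A,nl)→5050 …(+1); best=800 via (C,hash)
  {ABC}: card=400; try (C,hash)→1600, (B,hash)→1600, (C,nl_idx)→2400, (C,merge)→2950, (B,merge)→2950, (C,nl)→10800 …(+1); best=1600 via (C,hash)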